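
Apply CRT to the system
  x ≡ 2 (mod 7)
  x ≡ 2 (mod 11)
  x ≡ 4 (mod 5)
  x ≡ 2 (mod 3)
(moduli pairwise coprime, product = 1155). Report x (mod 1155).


Product of moduli M = 7 · 11 · 5 · 3 = 1155.
Merge one congruence at a time:
  Start: x ≡ 2 (mod 7).
  Combine with x ≡ 2 (mod 11); new modulus lcm = 77.
    Write x = 2 + 7·t and substitute into x ≡ 2 (mod 11): 7·t ≡ 2 − 2 = 0 (mod 11).
    The inverse of 7 mod 11 is 8 (since 7·8 = 56 = 5·11 + 1), so t ≡ 8·0 = 0 ≡ 0 (mod 11).
    Then x = 2 + 7·0 = 2, valid modulo lcm(7, 11) = 77: x ≡ 2 (mod 77).
  Combine with x ≡ 4 (mod 5); new modulus lcm = 385.
    Write x = 2 + 77·t and substitute into x ≡ 4 (mod 5): 77·t ≡ 4 − 2 = 2 (mod 5).
    Reduce coefficients mod 5: 2·t ≡ 2 (mod 5).
    The inverse of 2 mod 5 is 3 (since 2·3 = 6 = 1·5 + 1), so t ≡ 3·2 = 6 ≡ 1 (mod 5).
    Then x = 2 + 77·1 = 79, valid modulo lcm(77, 5) = 385: x ≡ 79 (mod 385).
  Combine with x ≡ 2 (mod 3); new modulus lcm = 1155.
    Write x = 79 + 385·t and substitute into x ≡ 2 (mod 3): 385·t ≡ 2 − 79 = -77 (mod 3).
    Reduce coefficients mod 3: 1·t ≡ 1 (mod 3).
    So t ≡ 1 (mod 3).
    Then x = 79 + 385·1 = 464, valid modulo lcm(385, 3) = 1155: x ≡ 464 (mod 1155).
Verify against each original: 464 mod 7 = 2, 464 mod 11 = 2, 464 mod 5 = 4, 464 mod 3 = 2.

x ≡ 464 (mod 1155).


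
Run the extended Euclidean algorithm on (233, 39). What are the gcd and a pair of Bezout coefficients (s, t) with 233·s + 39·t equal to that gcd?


Euclidean algorithm on (233, 39) — divide until remainder is 0:
  233 = 5 · 39 + 38
  39 = 1 · 38 + 1
  38 = 38 · 1 + 0
gcd(233, 39) = 1.
Track Bezout coefficients alongside the remainders: start with r₀ = 233 = a·1 + b·0 (s = 1, t = 0) and r₁ = 39 = a·0 + b·1 (s = 0, t = 1); each new remainder r_{k+1} = r_{k-1} − q_k·r_k inherits s_{k+1} = s_{k-1} − q_k·s_k, t_{k+1} = t_{k-1} − q_k·t_k, so r_k = a·s_k + b·t_k at every step:
  q = 5: r = 38, s = 1 − 5·0 = 1, t = 0 − 5·1 = -5  (check: 233·1 + 39·(-5) = 38)
  q = 1: r = 1, s = 0 − 1·1 = -1, t = 1 − 1·(-5) = 6  (check: 233·(-1) + 39·6 = 1)
The row with r = 1 (the gcd) gives the Bezout coefficients s = -1, t = 6.
Result: 233 · (-1) + 39 · (6) = 1.

gcd(233, 39) = 1; s = -1, t = 6 (check: 233·(-1) + 39·6 = 1).


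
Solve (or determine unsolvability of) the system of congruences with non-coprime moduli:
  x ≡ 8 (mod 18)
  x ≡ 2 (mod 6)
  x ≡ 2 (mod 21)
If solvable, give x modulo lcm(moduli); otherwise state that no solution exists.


Moduli 18, 6, 21 are not pairwise coprime, so CRT works modulo lcm(m_i) when all pairwise compatibility conditions hold.
Pairwise compatibility: gcd(m_i, m_j) must divide a_i - a_j for every pair.
Merge one congruence at a time:
  Start: x ≡ 8 (mod 18).
  Combine with x ≡ 2 (mod 6): gcd(18, 6) = 6; 2 - 8 = -6, which IS divisible by 6, so compatible.
    Write x = 8 + 18·t and substitute into x ≡ 2 (mod 6): 18·t ≡ 2 − 8 = -6 (mod 6).
    Divide the congruence (and modulus) by g = 6: 3·t ≡ -1 (mod 1).
    Modulo 1 every t works; take t = 0.
    Then x = 8 + 18·0 = 8, valid modulo lcm(18, 6) = 18: x ≡ 8 (mod 18).
  Combine with x ≡ 2 (mod 21): gcd(18, 21) = 3; 2 - 8 = -6, which IS divisible by 3, so compatible.
    Write x = 8 + 18·t and substitute into x ≡ 2 (mod 21): 18·t ≡ 2 − 8 = -6 (mod 21).
    Divide the congruence (and modulus) by g = 3: 6·t ≡ -2 (mod 7).
    Reduce coefficients mod 7: 6·t ≡ 5 (mod 7).
    The inverse of 6 mod 7 is 6 (since 6·6 = 36 = 5·7 + 1), so t ≡ 6·5 = 30 ≡ 2 (mod 7).
    Then x = 8 + 18·2 = 44, valid modulo lcm(18, 21) = 126: x ≡ 44 (mod 126).
Verify: 44 mod 18 = 8, 44 mod 6 = 2, 44 mod 21 = 2.

x ≡ 44 (mod 126).


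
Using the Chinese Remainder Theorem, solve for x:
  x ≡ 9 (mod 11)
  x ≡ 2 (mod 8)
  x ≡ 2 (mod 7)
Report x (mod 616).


Moduli 11, 8, 7 are pairwise coprime; by CRT there is a unique solution modulo M = 11 · 8 · 7 = 616.
Solve pairwise, accumulating the modulus:
  Start with x ≡ 9 (mod 11).
  Combine with x ≡ 2 (mod 8): since gcd(11, 8) = 1, we get a unique residue mod 88.
    Write x = 9 + 11·t and substitute into x ≡ 2 (mod 8): 11·t ≡ 2 − 9 = -7 (mod 8).
    Reduce coefficients mod 8: 3·t ≡ 1 (mod 8).
    The inverse of 3 mod 8 is 3 (since 3·3 = 9 = 1·8 + 1), so t ≡ 3·1 = 3 ≡ 3 (mod 8).
    Then x = 9 + 11·3 = 42, valid modulo lcm(11, 8) = 88: x ≡ 42 (mod 88).
  Combine with x ≡ 2 (mod 7): since gcd(88, 7) = 1, we get a unique residue mod 616.
    Write x = 42 + 88·t and substitute into x ≡ 2 (mod 7): 88·t ≡ 2 − 42 = -40 (mod 7).
    Reduce coefficients mod 7: 4·t ≡ 2 (mod 7).
    The inverse of 4 mod 7 is 2 (since 4·2 = 8 = 1·7 + 1), so t ≡ 2·2 = 4 ≡ 4 (mod 7).
    Then x = 42 + 88·4 = 394, valid modulo lcm(88, 7) = 616: x ≡ 394 (mod 616).
Verify: 394 mod 11 = 9 ✓, 394 mod 8 = 2 ✓, 394 mod 7 = 2 ✓.

x ≡ 394 (mod 616).


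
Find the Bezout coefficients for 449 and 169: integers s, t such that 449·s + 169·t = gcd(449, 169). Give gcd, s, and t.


Euclidean algorithm on (449, 169) — divide until remainder is 0:
  449 = 2 · 169 + 111
  169 = 1 · 111 + 58
  111 = 1 · 58 + 53
  58 = 1 · 53 + 5
  53 = 10 · 5 + 3
  5 = 1 · 3 + 2
  3 = 1 · 2 + 1
  2 = 2 · 1 + 0
gcd(449, 169) = 1.
Track Bezout coefficients alongside the remainders: start with r₀ = 449 = a·1 + b·0 (s = 1, t = 0) and r₁ = 169 = a·0 + b·1 (s = 0, t = 1); each new remainder r_{k+1} = r_{k-1} − q_k·r_k inherits s_{k+1} = s_{k-1} − q_k·s_k, t_{k+1} = t_{k-1} − q_k·t_k, so r_k = a·s_k + b·t_k at every step:
  q = 2: r = 111, s = 1 − 2·0 = 1, t = 0 − 2·1 = -2  (check: 449·1 + 169·(-2) = 111)
  q = 1: r = 58, s = 0 − 1·1 = -1, t = 1 − 1·(-2) = 3  (check: 449·(-1) + 169·3 = 58)
  q = 1: r = 53, s = 1 − 1·(-1) = 2, t = -2 − 1·3 = -5  (check: 449·2 + 169·(-5) = 53)
  q = 1: r = 5, s = -1 − 1·2 = -3, t = 3 − 1·(-5) = 8  (check: 449·(-3) + 169·8 = 5)
  q = 10: r = 3, s = 2 − 10·(-3) = 32, t = -5 − 10·8 = -85  (check: 449·32 + 169·(-85) = 3)
  q = 1: r = 2, s = -3 − 1·32 = -35, t = 8 − 1·(-85) = 93  (check: 449·(-35) + 169·93 = 2)
  q = 1: r = 1, s = 32 − 1·(-35) = 67, t = -85 − 1·93 = -178  (check: 449·67 + 169·(-178) = 1)
The row with r = 1 (the gcd) gives the Bezout coefficients s = 67, t = -178.
Result: 449 · (67) + 169 · (-178) = 1.

gcd(449, 169) = 1; s = 67, t = -178 (check: 449·67 + 169·(-178) = 1).


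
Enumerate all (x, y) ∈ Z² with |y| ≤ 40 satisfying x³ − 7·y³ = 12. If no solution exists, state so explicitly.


The equation is x³ - 7y³ = 12. For fixed y, x³ = 7·y³ + 12, so a solution requires the RHS to be a perfect cube.
Strategy: iterate y from -40 to 40, compute RHS = 7·y³ + 12, and check whether it is a (positive or negative) perfect cube.
Check small values of y:
  y = 0: RHS = 12 is not a perfect cube.
  y = 1: RHS = 19 is not a perfect cube.
  y = -1: RHS = 5 is not a perfect cube.
  y = 2: RHS = 68 is not a perfect cube.
  y = -2: RHS = -44 is not a perfect cube.
  y = 3: RHS = 201 is not a perfect cube.
  y = -3: RHS = -177 is not a perfect cube.
Continuing the search up to |y| = 40 finds no solutions either.
No (x, y) in the scanned range satisfies the equation.

No integer solutions with |y| ≤ 40.


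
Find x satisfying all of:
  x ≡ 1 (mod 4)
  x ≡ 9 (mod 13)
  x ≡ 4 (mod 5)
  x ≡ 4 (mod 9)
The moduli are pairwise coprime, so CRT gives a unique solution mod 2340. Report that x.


Product of moduli M = 4 · 13 · 5 · 9 = 2340.
Merge one congruence at a time:
  Start: x ≡ 1 (mod 4).
  Combine with x ≡ 9 (mod 13); new modulus lcm = 52.
    Write x = 1 + 4·t and substitute into x ≡ 9 (mod 13): 4·t ≡ 9 − 1 = 8 (mod 13).
    The inverse of 4 mod 13 is 10 (since 4·10 = 40 = 3·13 + 1), so t ≡ 10·8 = 80 ≡ 2 (mod 13).
    Then x = 1 + 4·2 = 9, valid modulo lcm(4, 13) = 52: x ≡ 9 (mod 52).
  Combine with x ≡ 4 (mod 5); new modulus lcm = 260.
    Write x = 9 + 52·t and substitute into x ≡ 4 (mod 5): 52·t ≡ 4 − 9 = -5 (mod 5).
    Reduce coefficients mod 5: 2·t ≡ 0 (mod 5).
    The inverse of 2 mod 5 is 3 (since 2·3 = 6 = 1·5 + 1), so t ≡ 3·0 = 0 ≡ 0 (mod 5).
    Then x = 9 + 52·0 = 9, valid modulo lcm(52, 5) = 260: x ≡ 9 (mod 260).
  Combine with x ≡ 4 (mod 9); new modulus lcm = 2340.
    Write x = 9 + 260·t and substitute into x ≡ 4 (mod 9): 260·t ≡ 4 − 9 = -5 (mod 9).
    Reduce coefficients mod 9: 8·t ≡ 4 (mod 9).
    The inverse of 8 mod 9 is 8 (since 8·8 = 64 = 7·9 + 1), so t ≡ 8·4 = 32 ≡ 5 (mod 9).
    Then x = 9 + 260·5 = 1309, valid modulo lcm(260, 9) = 2340: x ≡ 1309 (mod 2340).
Verify against each original: 1309 mod 4 = 1, 1309 mod 13 = 9, 1309 mod 5 = 4, 1309 mod 9 = 4.

x ≡ 1309 (mod 2340).


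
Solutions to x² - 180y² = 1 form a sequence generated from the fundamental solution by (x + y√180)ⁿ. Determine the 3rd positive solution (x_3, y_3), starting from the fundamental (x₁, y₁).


Step 1: Find the fundamental solution (x₁, y₁) of x² - 180y² = 1.
  Expand √180 as a continued fraction. a₀ = ⌊√180⌋ = 13; iterate m_{k+1} = d_k·a_k − m_k, d_{k+1} = (180 − m_{k+1}²)/d_k, a_{k+1} = ⌊(a₀ + m_{k+1})/d_{k+1}⌋ (starting m₀ = 0, d₀ = 1), with convergents p_k = a_k·p_{k-1} + p_{k-2}, q_k = a_k·q_{k-1} + q_{k-2} (p₋₁ = 1, q₋₁ = 0):
  k = 0: a₀ = 13; p₀/q₀ = 13/1; p₀² − 180·q₀² = 169 − 180 = -11.
  k = 1: m = 13, d = 11, a = ⌊(13 + 13)/11⌋ = 2; p/q = (2·13 + 1)/(2·1 + 0) = 27/2; p² − 180·q² = 729 − 720 = 9.
  k = 2: m = 9, d = 9, a = ⌊(13 + 9)/9⌋ = 2; p/q = (2·27 + 13)/(2·2 + 1) = 67/5; p² − 180·q² = 4489 − 4500 = -11.
  k = 3: m = 9, d = 11, a = ⌊(13 + 9)/11⌋ = 2; p/q = (2·67 + 27)/(2·5 + 2) = 161/12; p² − 180·q² = 25921 − 25920 = 1.
  The first convergent with p² − 180·q² = 1 gives the fundamental solution (x₁, y₁) = (161, 12).
Step 2: Apply the recurrence (x_{n+1}, y_{n+1}) = (x₁x_n + 180y₁y_n, x₁y_n + y₁x_n) repeatedly.
  From (x_1, y_1) = (161, 12): x_2 = 161·161 + 180·12·12 = 51841; y_2 = 161·12 + 12·161 = 3864.
  From (x_2, y_2) = (51841, 3864): x_3 = 161·51841 + 180·12·3864 = 16692641; y_3 = 161·3864 + 12·51841 = 1244196.
Step 3: Verify x_3² - 180·y_3² = 278644263554881 - 278644263554880 = 1 (should be 1). ✓

(x_1, y_1) = (161, 12); (x_3, y_3) = (16692641, 1244196).


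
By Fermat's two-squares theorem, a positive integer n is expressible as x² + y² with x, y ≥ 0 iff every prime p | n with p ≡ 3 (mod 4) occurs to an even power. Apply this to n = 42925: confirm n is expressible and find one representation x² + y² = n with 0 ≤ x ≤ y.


Step 1: Factor n = 42925 = 5^2 · 17 · 101.
Step 2: Check the mod-4 condition on each prime factor: 5 ≡ 1 (mod 4), exponent 2; 17 ≡ 1 (mod 4), exponent 1; 101 ≡ 1 (mod 4), exponent 1.
All primes ≡ 3 (mod 4) appear to even exponent (or don't appear), so by the two-squares theorem n IS expressible as a sum of two squares.
Step 3: Build a representation. Group n = k² · m with k = 5 and m = 17 · 101 = 1717 (a product of primes ≡ 1 (mod 4)); a representation of m scales to one of n via (k·x)² + (k·y)² = k²(x² + y²). Each prime p ≡ 1 (mod 4) is itself a sum of two squares; find a² by testing p − a² for a perfect square:
  17: 17 − 1² = 16 = 4² ⇒ 17 = 1² + 4².
  101: 101 − 1² = 100 = 10² ⇒ 101 = 1² + 10².
  Combine using the Brahmagupta–Fibonacci identity (a² + b²)(c² + d²) = (ac − bd)² + (ad + bc)² = (ac + bd)² + (ad − bc)²:
  17 · 101 = 1717: from (1² + 4²)(1² + 10²), take (1·1 − 4·10, 1·10 + 4·1) = (1 − 40, 10 + 4) = (-39, 14); dropping signs (only squares matter) gives (39, 14); check 39² + 14² = 1521 + 196 = 1717 ✓.
  Scale by k = 5: (5·39, 5·14) = (195, 70).
Step 4: Order so x ≤ y and verify: 70² + 195² = 4900 + 38025 = 42925 = n. ✓

n = 42925 = 70² + 195² (one valid representation with x ≤ y).


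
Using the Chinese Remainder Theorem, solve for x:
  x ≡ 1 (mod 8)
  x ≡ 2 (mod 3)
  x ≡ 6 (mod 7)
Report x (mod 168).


Moduli 8, 3, 7 are pairwise coprime; by CRT there is a unique solution modulo M = 8 · 3 · 7 = 168.
Solve pairwise, accumulating the modulus:
  Start with x ≡ 1 (mod 8).
  Combine with x ≡ 2 (mod 3): since gcd(8, 3) = 1, we get a unique residue mod 24.
    Write x = 1 + 8·t and substitute into x ≡ 2 (mod 3): 8·t ≡ 2 − 1 = 1 (mod 3).
    Reduce coefficients mod 3: 2·t ≡ 1 (mod 3).
    The inverse of 2 mod 3 is 2 (since 2·2 = 4 = 1·3 + 1), so t ≡ 2·1 = 2 ≡ 2 (mod 3).
    Then x = 1 + 8·2 = 17, valid modulo lcm(8, 3) = 24: x ≡ 17 (mod 24).
  Combine with x ≡ 6 (mod 7): since gcd(24, 7) = 1, we get a unique residue mod 168.
    Write x = 17 + 24·t and substitute into x ≡ 6 (mod 7): 24·t ≡ 6 − 17 = -11 (mod 7).
    Reduce coefficients mod 7: 3·t ≡ 3 (mod 7).
    The inverse of 3 mod 7 is 5 (since 3·5 = 15 = 2·7 + 1), so t ≡ 5·3 = 15 ≡ 1 (mod 7).
    Then x = 17 + 24·1 = 41, valid modulo lcm(24, 7) = 168: x ≡ 41 (mod 168).
Verify: 41 mod 8 = 1 ✓, 41 mod 3 = 2 ✓, 41 mod 7 = 6 ✓.

x ≡ 41 (mod 168).


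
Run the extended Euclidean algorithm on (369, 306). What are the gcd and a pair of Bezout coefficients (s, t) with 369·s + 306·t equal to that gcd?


Euclidean algorithm on (369, 306) — divide until remainder is 0:
  369 = 1 · 306 + 63
  306 = 4 · 63 + 54
  63 = 1 · 54 + 9
  54 = 6 · 9 + 0
gcd(369, 306) = 9.
Track Bezout coefficients alongside the remainders: start with r₀ = 369 = a·1 + b·0 (s = 1, t = 0) and r₁ = 306 = a·0 + b·1 (s = 0, t = 1); each new remainder r_{k+1} = r_{k-1} − q_k·r_k inherits s_{k+1} = s_{k-1} − q_k·s_k, t_{k+1} = t_{k-1} − q_k·t_k, so r_k = a·s_k + b·t_k at every step:
  q = 1: r = 63, s = 1 − 1·0 = 1, t = 0 − 1·1 = -1  (check: 369·1 + 306·(-1) = 63)
  q = 4: r = 54, s = 0 − 4·1 = -4, t = 1 − 4·(-1) = 5  (check: 369·(-4) + 306·5 = 54)
  q = 1: r = 9, s = 1 − 1·(-4) = 5, t = -1 − 1·5 = -6  (check: 369·5 + 306·(-6) = 9)
The row with r = 9 (the gcd) gives the Bezout coefficients s = 5, t = -6.
Result: 369 · (5) + 306 · (-6) = 9.

gcd(369, 306) = 9; s = 5, t = -6 (check: 369·5 + 306·(-6) = 9).


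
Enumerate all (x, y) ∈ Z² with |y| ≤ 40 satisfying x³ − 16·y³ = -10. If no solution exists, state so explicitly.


The equation is x³ - 16y³ = -10. For fixed y, x³ = 16·y³ − 10, so a solution requires the RHS to be a perfect cube.
Strategy: iterate y from -40 to 40, compute RHS = 16·y³ − 10, and check whether it is a (positive or negative) perfect cube.
Check small values of y:
  y = 0: RHS = -10 is not a perfect cube.
  y = 1: RHS = 6 is not a perfect cube.
  y = -1: RHS = -26 is not a perfect cube.
  y = 2: RHS = 118 is not a perfect cube.
  y = -2: RHS = -138 is not a perfect cube.
  y = 3: RHS = 422 is not a perfect cube.
  y = -3: RHS = -442 is not a perfect cube.
Continuing the search up to |y| = 40 finds no solutions either.
No (x, y) in the scanned range satisfies the equation.

No integer solutions with |y| ≤ 40.


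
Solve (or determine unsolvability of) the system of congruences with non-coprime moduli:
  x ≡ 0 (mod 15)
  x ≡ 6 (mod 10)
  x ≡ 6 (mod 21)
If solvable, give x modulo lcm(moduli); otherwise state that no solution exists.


Moduli 15, 10, 21 are not pairwise coprime, so CRT works modulo lcm(m_i) when all pairwise compatibility conditions hold.
Pairwise compatibility: gcd(m_i, m_j) must divide a_i - a_j for every pair.
Merge one congruence at a time:
  Start: x ≡ 0 (mod 15).
  Combine with x ≡ 6 (mod 10): gcd(15, 10) = 5, and 6 - 0 = 6 is NOT divisible by 5.
    ⇒ system is inconsistent (no integer solution).

No solution (the system is inconsistent).


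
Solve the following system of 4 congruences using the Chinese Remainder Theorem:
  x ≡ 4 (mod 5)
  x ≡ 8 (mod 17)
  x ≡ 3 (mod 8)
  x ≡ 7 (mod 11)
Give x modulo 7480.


Product of moduli M = 5 · 17 · 8 · 11 = 7480.
Merge one congruence at a time:
  Start: x ≡ 4 (mod 5).
  Combine with x ≡ 8 (mod 17); new modulus lcm = 85.
    Write x = 4 + 5·t and substitute into x ≡ 8 (mod 17): 5·t ≡ 8 − 4 = 4 (mod 17).
    The inverse of 5 mod 17 is 7 (since 5·7 = 35 = 2·17 + 1), so t ≡ 7·4 = 28 ≡ 11 (mod 17).
    Then x = 4 + 5·11 = 59, valid modulo lcm(5, 17) = 85: x ≡ 59 (mod 85).
  Combine with x ≡ 3 (mod 8); new modulus lcm = 680.
    Write x = 59 + 85·t and substitute into x ≡ 3 (mod 8): 85·t ≡ 3 − 59 = -56 (mod 8).
    Reduce coefficients mod 8: 5·t ≡ 0 (mod 8).
    The inverse of 5 mod 8 is 5 (since 5·5 = 25 = 3·8 + 1), so t ≡ 5·0 = 0 ≡ 0 (mod 8).
    Then x = 59 + 85·0 = 59, valid modulo lcm(85, 8) = 680: x ≡ 59 (mod 680).
  Combine with x ≡ 7 (mod 11); new modulus lcm = 7480.
    Write x = 59 + 680·t and substitute into x ≡ 7 (mod 11): 680·t ≡ 7 − 59 = -52 (mod 11).
    Reduce coefficients mod 11: 9·t ≡ 3 (mod 11).
    The inverse of 9 mod 11 is 5 (since 9·5 = 45 = 4·11 + 1), so t ≡ 5·3 = 15 ≡ 4 (mod 11).
    Then x = 59 + 680·4 = 2779, valid modulo lcm(680, 11) = 7480: x ≡ 2779 (mod 7480).
Verify against each original: 2779 mod 5 = 4, 2779 mod 17 = 8, 2779 mod 8 = 3, 2779 mod 11 = 7.

x ≡ 2779 (mod 7480).


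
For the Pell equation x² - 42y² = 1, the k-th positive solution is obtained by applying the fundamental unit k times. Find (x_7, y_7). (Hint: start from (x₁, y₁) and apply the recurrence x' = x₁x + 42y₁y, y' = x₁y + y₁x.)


Step 1: Find the fundamental solution (x₁, y₁) of x² - 42y² = 1.
  Expand √42 as a continued fraction. a₀ = ⌊√42⌋ = 6; iterate m_{k+1} = d_k·a_k − m_k, d_{k+1} = (42 − m_{k+1}²)/d_k, a_{k+1} = ⌊(a₀ + m_{k+1})/d_{k+1}⌋ (starting m₀ = 0, d₀ = 1), with convergents p_k = a_k·p_{k-1} + p_{k-2}, q_k = a_k·q_{k-1} + q_{k-2} (p₋₁ = 1, q₋₁ = 0):
  k = 0: a₀ = 6; p₀/q₀ = 6/1; p₀² − 42·q₀² = 36 − 42 = -6.
  k = 1: m = 6, d = 6, a = ⌊(6 + 6)/6⌋ = 2; p/q = (2·6 + 1)/(2·1 + 0) = 13/2; p² − 42·q² = 169 − 168 = 1.
  The first convergent with p² − 42·q² = 1 gives the fundamental solution (x₁, y₁) = (13, 2).
Step 2: Apply the recurrence (x_{n+1}, y_{n+1}) = (x₁x_n + 42y₁y_n, x₁y_n + y₁x_n) repeatedly.
  From (x_1, y_1) = (13, 2): x_2 = 13·13 + 42·2·2 = 337; y_2 = 13·2 + 2·13 = 52.
  From (x_2, y_2) = (337, 52): x_3 = 13·337 + 42·2·52 = 8749; y_3 = 13·52 + 2·337 = 1350.
  From (x_3, y_3) = (8749, 1350): x_4 = 13·8749 + 42·2·1350 = 227137; y_4 = 13·1350 + 2·8749 = 35048.
  From (x_4, y_4) = (227137, 35048): x_5 = 13·227137 + 42·2·35048 = 5896813; y_5 = 13·35048 + 2·227137 = 909898.
  From (x_5, y_5) = (5896813, 909898): x_6 = 13·5896813 + 42·2·909898 = 153090001; y_6 = 13·909898 + 2·5896813 = 23622300.
  From (x_6, y_6) = (153090001, 23622300): x_7 = 13·153090001 + 42·2·23622300 = 3974443213; y_7 = 13·23622300 + 2·153090001 = 613269902.
Step 3: Verify x_7² - 42·y_7² = 15796198853361763369 - 15796198853361763368 = 1 (should be 1). ✓

(x_1, y_1) = (13, 2); (x_7, y_7) = (3974443213, 613269902).


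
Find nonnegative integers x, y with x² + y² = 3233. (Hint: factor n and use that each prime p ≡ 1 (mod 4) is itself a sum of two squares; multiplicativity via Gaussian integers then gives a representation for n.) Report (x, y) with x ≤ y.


Step 1: Factor n = 3233 = 53 · 61.
Step 2: Check the mod-4 condition on each prime factor: 53 ≡ 1 (mod 4), exponent 1; 61 ≡ 1 (mod 4), exponent 1.
All primes ≡ 3 (mod 4) appear to even exponent (or don't appear), so by the two-squares theorem n IS expressible as a sum of two squares.
Step 3: Build a representation. Here n = 53 · 61 is a product of primes ≡ 1 (mod 4). Each prime p ≡ 1 (mod 4) is itself a sum of two squares; find a² by testing p − a² for a perfect square:
  53: 53 − 1² = 52, 53 − 2² = 49 = 7² ⇒ 53 = 2² + 7².
  61: 61 − 1² = 60, 61 − 2² = 57, 61 − 3² = 52, 61 − 4² = 45, 61 − 5² = 36 = 6² ⇒ 61 = 5² + 6².
  Combine using the Brahmagupta–Fibonacci identity (a² + b²)(c² + d²) = (ac − bd)² + (ad + bc)² = (ac + bd)² + (ad − bc)²:
  53 · 61 = 3233: from (2² + 7²)(5² + 6²), take (2·5 − 7·6, 2·6 + 7·5) = (10 − 42, 12 + 35) = (-32, 47); dropping signs (only squares matter) gives (32, 47); check 32² + 47² = 1024 + 2209 = 3233 ✓.
Step 4: Order so x ≤ y and verify: 32² + 47² = 1024 + 2209 = 3233 = n. ✓

n = 3233 = 32² + 47² (one valid representation with x ≤ y).


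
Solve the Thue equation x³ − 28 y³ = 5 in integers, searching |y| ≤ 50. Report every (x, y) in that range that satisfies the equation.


The equation is x³ - 28y³ = 5. For fixed y, x³ = 28·y³ + 5, so a solution requires the RHS to be a perfect cube.
Strategy: iterate y from -50 to 50, compute RHS = 28·y³ + 5, and check whether it is a (positive or negative) perfect cube.
Check small values of y:
  y = 0: RHS = 5 is not a perfect cube.
  y = 1: RHS = 33 is not a perfect cube.
  y = -1: RHS = -23 is not a perfect cube.
  y = 2: RHS = 229 is not a perfect cube.
  y = -2: RHS = -219 is not a perfect cube.
  y = 3: RHS = 761 is not a perfect cube.
  y = -3: RHS = -751 is not a perfect cube.
Continuing the search up to |y| = 50 finds no solutions either.
No (x, y) in the scanned range satisfies the equation.

No integer solutions with |y| ≤ 50.


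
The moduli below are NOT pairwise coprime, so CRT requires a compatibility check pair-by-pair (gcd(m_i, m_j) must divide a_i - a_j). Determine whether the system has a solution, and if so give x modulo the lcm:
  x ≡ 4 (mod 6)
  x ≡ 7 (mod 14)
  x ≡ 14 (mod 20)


Moduli 6, 14, 20 are not pairwise coprime, so CRT works modulo lcm(m_i) when all pairwise compatibility conditions hold.
Pairwise compatibility: gcd(m_i, m_j) must divide a_i - a_j for every pair.
Merge one congruence at a time:
  Start: x ≡ 4 (mod 6).
  Combine with x ≡ 7 (mod 14): gcd(6, 14) = 2, and 7 - 4 = 3 is NOT divisible by 2.
    ⇒ system is inconsistent (no integer solution).

No solution (the system is inconsistent).


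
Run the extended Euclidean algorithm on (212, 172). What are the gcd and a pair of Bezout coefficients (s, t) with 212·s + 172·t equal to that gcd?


Euclidean algorithm on (212, 172) — divide until remainder is 0:
  212 = 1 · 172 + 40
  172 = 4 · 40 + 12
  40 = 3 · 12 + 4
  12 = 3 · 4 + 0
gcd(212, 172) = 4.
Track Bezout coefficients alongside the remainders: start with r₀ = 212 = a·1 + b·0 (s = 1, t = 0) and r₁ = 172 = a·0 + b·1 (s = 0, t = 1); each new remainder r_{k+1} = r_{k-1} − q_k·r_k inherits s_{k+1} = s_{k-1} − q_k·s_k, t_{k+1} = t_{k-1} − q_k·t_k, so r_k = a·s_k + b·t_k at every step:
  q = 1: r = 40, s = 1 − 1·0 = 1, t = 0 − 1·1 = -1  (check: 212·1 + 172·(-1) = 40)
  q = 4: r = 12, s = 0 − 4·1 = -4, t = 1 − 4·(-1) = 5  (check: 212·(-4) + 172·5 = 12)
  q = 3: r = 4, s = 1 − 3·(-4) = 13, t = -1 − 3·5 = -16  (check: 212·13 + 172·(-16) = 4)
The row with r = 4 (the gcd) gives the Bezout coefficients s = 13, t = -16.
Result: 212 · (13) + 172 · (-16) = 4.

gcd(212, 172) = 4; s = 13, t = -16 (check: 212·13 + 172·(-16) = 4).


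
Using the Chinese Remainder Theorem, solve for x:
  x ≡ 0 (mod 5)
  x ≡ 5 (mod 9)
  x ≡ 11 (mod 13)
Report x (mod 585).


Moduli 5, 9, 13 are pairwise coprime; by CRT there is a unique solution modulo M = 5 · 9 · 13 = 585.
Solve pairwise, accumulating the modulus:
  Start with x ≡ 0 (mod 5).
  Combine with x ≡ 5 (mod 9): since gcd(5, 9) = 1, we get a unique residue mod 45.
    Write x = 0 + 5·t and substitute into x ≡ 5 (mod 9): 5·t ≡ 5 − 0 = 5 (mod 9).
    The inverse of 5 mod 9 is 2 (since 5·2 = 10 = 1·9 + 1), so t ≡ 2·5 = 10 ≡ 1 (mod 9).
    Then x = 0 + 5·1 = 5, valid modulo lcm(5, 9) = 45: x ≡ 5 (mod 45).
  Combine with x ≡ 11 (mod 13): since gcd(45, 13) = 1, we get a unique residue mod 585.
    Write x = 5 + 45·t and substitute into x ≡ 11 (mod 13): 45·t ≡ 11 − 5 = 6 (mod 13).
    Reduce coefficients mod 13: 6·t ≡ 6 (mod 13).
    The inverse of 6 mod 13 is 11 (since 6·11 = 66 = 5·13 + 1), so t ≡ 11·6 = 66 ≡ 1 (mod 13).
    Then x = 5 + 45·1 = 50, valid modulo lcm(45, 13) = 585: x ≡ 50 (mod 585).
Verify: 50 mod 5 = 0 ✓, 50 mod 9 = 5 ✓, 50 mod 13 = 11 ✓.

x ≡ 50 (mod 585).


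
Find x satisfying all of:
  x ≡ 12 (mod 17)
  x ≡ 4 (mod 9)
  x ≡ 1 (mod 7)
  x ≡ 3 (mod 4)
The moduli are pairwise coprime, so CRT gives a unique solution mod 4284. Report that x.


Product of moduli M = 17 · 9 · 7 · 4 = 4284.
Merge one congruence at a time:
  Start: x ≡ 12 (mod 17).
  Combine with x ≡ 4 (mod 9); new modulus lcm = 153.
    Write x = 12 + 17·t and substitute into x ≡ 4 (mod 9): 17·t ≡ 4 − 12 = -8 (mod 9).
    Reduce coefficients mod 9: 8·t ≡ 1 (mod 9).
    The inverse of 8 mod 9 is 8 (since 8·8 = 64 = 7·9 + 1), so t ≡ 8·1 = 8 ≡ 8 (mod 9).
    Then x = 12 + 17·8 = 148, valid modulo lcm(17, 9) = 153: x ≡ 148 (mod 153).
  Combine with x ≡ 1 (mod 7); new modulus lcm = 1071.
    Write x = 148 + 153·t and substitute into x ≡ 1 (mod 7): 153·t ≡ 1 − 148 = -147 (mod 7).
    Reduce coefficients mod 7: 6·t ≡ 0 (mod 7).
    The inverse of 6 mod 7 is 6 (since 6·6 = 36 = 5·7 + 1), so t ≡ 6·0 = 0 ≡ 0 (mod 7).
    Then x = 148 + 153·0 = 148, valid modulo lcm(153, 7) = 1071: x ≡ 148 (mod 1071).
  Combine with x ≡ 3 (mod 4); new modulus lcm = 4284.
    Write x = 148 + 1071·t and substitute into x ≡ 3 (mod 4): 1071·t ≡ 3 − 148 = -145 (mod 4).
    Reduce coefficients mod 4: 3·t ≡ 3 (mod 4).
    The inverse of 3 mod 4 is 3 (since 3·3 = 9 = 2·4 + 1), so t ≡ 3·3 = 9 ≡ 1 (mod 4).
    Then x = 148 + 1071·1 = 1219, valid modulo lcm(1071, 4) = 4284: x ≡ 1219 (mod 4284).
Verify against each original: 1219 mod 17 = 12, 1219 mod 9 = 4, 1219 mod 7 = 1, 1219 mod 4 = 3.

x ≡ 1219 (mod 4284).


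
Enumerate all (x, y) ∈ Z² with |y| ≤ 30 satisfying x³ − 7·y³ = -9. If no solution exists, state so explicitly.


The equation is x³ - 7y³ = -9. For fixed y, x³ = 7·y³ − 9, so a solution requires the RHS to be a perfect cube.
Strategy: iterate y from -30 to 30, compute RHS = 7·y³ − 9, and check whether it is a (positive or negative) perfect cube.
Check small values of y:
  y = 0: RHS = -9 is not a perfect cube.
  y = 1: RHS = -2 is not a perfect cube.
  y = -1: RHS = -16 is not a perfect cube.
  y = 2: RHS = 47 is not a perfect cube.
  y = -2: RHS = -65 is not a perfect cube.
  y = 3: RHS = 180 is not a perfect cube.
  y = -3: RHS = -198 is not a perfect cube.
Continuing the search up to |y| = 30 finds no solutions either.
No (x, y) in the scanned range satisfies the equation.

No integer solutions with |y| ≤ 30.


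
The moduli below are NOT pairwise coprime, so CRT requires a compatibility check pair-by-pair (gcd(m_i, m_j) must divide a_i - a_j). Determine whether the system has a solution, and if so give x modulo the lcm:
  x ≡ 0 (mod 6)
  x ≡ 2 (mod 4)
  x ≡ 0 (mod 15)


Moduli 6, 4, 15 are not pairwise coprime, so CRT works modulo lcm(m_i) when all pairwise compatibility conditions hold.
Pairwise compatibility: gcd(m_i, m_j) must divide a_i - a_j for every pair.
Merge one congruence at a time:
  Start: x ≡ 0 (mod 6).
  Combine with x ≡ 2 (mod 4): gcd(6, 4) = 2; 2 - 0 = 2, which IS divisible by 2, so compatible.
    Write x = 0 + 6·t and substitute into x ≡ 2 (mod 4): 6·t ≡ 2 − 0 = 2 (mod 4).
    Divide the congruence (and modulus) by g = 2: 3·t ≡ 1 (mod 2).
    Reduce coefficients mod 2: 1·t ≡ 1 (mod 2).
    So t ≡ 1 (mod 2).
    Then x = 0 + 6·1 = 6, valid modulo lcm(6, 4) = 12: x ≡ 6 (mod 12).
  Combine with x ≡ 0 (mod 15): gcd(12, 15) = 3; 0 - 6 = -6, which IS divisible by 3, so compatible.
    Write x = 6 + 12·t and substitute into x ≡ 0 (mod 15): 12·t ≡ 0 − 6 = -6 (mod 15).
    Divide the congruence (and modulus) by g = 3: 4·t ≡ -2 (mod 5).
    Reduce coefficients mod 5: 4·t ≡ 3 (mod 5).
    The inverse of 4 mod 5 is 4 (since 4·4 = 16 = 3·5 + 1), so t ≡ 4·3 = 12 ≡ 2 (mod 5).
    Then x = 6 + 12·2 = 30, valid modulo lcm(12, 15) = 60: x ≡ 30 (mod 60).
Verify: 30 mod 6 = 0, 30 mod 4 = 2, 30 mod 15 = 0.

x ≡ 30 (mod 60).


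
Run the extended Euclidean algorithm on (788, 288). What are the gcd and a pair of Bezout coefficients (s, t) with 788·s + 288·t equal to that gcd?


Euclidean algorithm on (788, 288) — divide until remainder is 0:
  788 = 2 · 288 + 212
  288 = 1 · 212 + 76
  212 = 2 · 76 + 60
  76 = 1 · 60 + 16
  60 = 3 · 16 + 12
  16 = 1 · 12 + 4
  12 = 3 · 4 + 0
gcd(788, 288) = 4.
Track Bezout coefficients alongside the remainders: start with r₀ = 788 = a·1 + b·0 (s = 1, t = 0) and r₁ = 288 = a·0 + b·1 (s = 0, t = 1); each new remainder r_{k+1} = r_{k-1} − q_k·r_k inherits s_{k+1} = s_{k-1} − q_k·s_k, t_{k+1} = t_{k-1} − q_k·t_k, so r_k = a·s_k + b·t_k at every step:
  q = 2: r = 212, s = 1 − 2·0 = 1, t = 0 − 2·1 = -2  (check: 788·1 + 288·(-2) = 212)
  q = 1: r = 76, s = 0 − 1·1 = -1, t = 1 − 1·(-2) = 3  (check: 788·(-1) + 288·3 = 76)
  q = 2: r = 60, s = 1 − 2·(-1) = 3, t = -2 − 2·3 = -8  (check: 788·3 + 288·(-8) = 60)
  q = 1: r = 16, s = -1 − 1·3 = -4, t = 3 − 1·(-8) = 11  (check: 788·(-4) + 288·11 = 16)
  q = 3: r = 12, s = 3 − 3·(-4) = 15, t = -8 − 3·11 = -41  (check: 788·15 + 288·(-41) = 12)
  q = 1: r = 4, s = -4 − 1·15 = -19, t = 11 − 1·(-41) = 52  (check: 788·(-19) + 288·52 = 4)
The row with r = 4 (the gcd) gives the Bezout coefficients s = -19, t = 52.
Result: 788 · (-19) + 288 · (52) = 4.

gcd(788, 288) = 4; s = -19, t = 52 (check: 788·(-19) + 288·52 = 4).


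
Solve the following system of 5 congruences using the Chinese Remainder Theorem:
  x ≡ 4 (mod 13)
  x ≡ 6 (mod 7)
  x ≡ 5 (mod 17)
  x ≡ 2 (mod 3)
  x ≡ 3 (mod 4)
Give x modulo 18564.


Product of moduli M = 13 · 7 · 17 · 3 · 4 = 18564.
Merge one congruence at a time:
  Start: x ≡ 4 (mod 13).
  Combine with x ≡ 6 (mod 7); new modulus lcm = 91.
    Write x = 4 + 13·t and substitute into x ≡ 6 (mod 7): 13·t ≡ 6 − 4 = 2 (mod 7).
    Reduce coefficients mod 7: 6·t ≡ 2 (mod 7).
    The inverse of 6 mod 7 is 6 (since 6·6 = 36 = 5·7 + 1), so t ≡ 6·2 = 12 ≡ 5 (mod 7).
    Then x = 4 + 13·5 = 69, valid modulo lcm(13, 7) = 91: x ≡ 69 (mod 91).
  Combine with x ≡ 5 (mod 17); new modulus lcm = 1547.
    Write x = 69 + 91·t and substitute into x ≡ 5 (mod 17): 91·t ≡ 5 − 69 = -64 (mod 17).
    Reduce coefficients mod 17: 6·t ≡ 4 (mod 17).
    The inverse of 6 mod 17 is 3 (since 6·3 = 18 = 1·17 + 1), so t ≡ 3·4 = 12 ≡ 12 (mod 17).
    Then x = 69 + 91·12 = 1161, valid modulo lcm(91, 17) = 1547: x ≡ 1161 (mod 1547).
  Combine with x ≡ 2 (mod 3); new modulus lcm = 4641.
    Write x = 1161 + 1547·t and substitute into x ≡ 2 (mod 3): 1547·t ≡ 2 − 1161 = -1159 (mod 3).
    Reduce coefficients mod 3: 2·t ≡ 2 (mod 3).
    The inverse of 2 mod 3 is 2 (since 2·2 = 4 = 1·3 + 1), so t ≡ 2·2 = 4 ≡ 1 (mod 3).
    Then x = 1161 + 1547·1 = 2708, valid modulo lcm(1547, 3) = 4641: x ≡ 2708 (mod 4641).
  Combine with x ≡ 3 (mod 4); new modulus lcm = 18564.
    Write x = 2708 + 4641·t and substitute into x ≡ 3 (mod 4): 4641·t ≡ 3 − 2708 = -2705 (mod 4).
    Reduce coefficients mod 4: 1·t ≡ 3 (mod 4).
    So t ≡ 3 (mod 4).
    Then x = 2708 + 4641·3 = 16631, valid modulo lcm(4641, 4) = 18564: x ≡ 16631 (mod 18564).
Verify against each original: 16631 mod 13 = 4, 16631 mod 7 = 6, 16631 mod 17 = 5, 16631 mod 3 = 2, 16631 mod 4 = 3.

x ≡ 16631 (mod 18564).


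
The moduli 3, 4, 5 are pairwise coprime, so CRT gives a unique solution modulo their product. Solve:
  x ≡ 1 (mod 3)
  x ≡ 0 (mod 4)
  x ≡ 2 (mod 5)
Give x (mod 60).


Moduli 3, 4, 5 are pairwise coprime; by CRT there is a unique solution modulo M = 3 · 4 · 5 = 60.
Solve pairwise, accumulating the modulus:
  Start with x ≡ 1 (mod 3).
  Combine with x ≡ 0 (mod 4): since gcd(3, 4) = 1, we get a unique residue mod 12.
    Write x = 1 + 3·t and substitute into x ≡ 0 (mod 4): 3·t ≡ 0 − 1 = -1 (mod 4).
    Reduce coefficients mod 4: 3·t ≡ 3 (mod 4).
    The inverse of 3 mod 4 is 3 (since 3·3 = 9 = 2·4 + 1), so t ≡ 3·3 = 9 ≡ 1 (mod 4).
    Then x = 1 + 3·1 = 4, valid modulo lcm(3, 4) = 12: x ≡ 4 (mod 12).
  Combine with x ≡ 2 (mod 5): since gcd(12, 5) = 1, we get a unique residue mod 60.
    Write x = 4 + 12·t and substitute into x ≡ 2 (mod 5): 12·t ≡ 2 − 4 = -2 (mod 5).
    Reduce coefficients mod 5: 2·t ≡ 3 (mod 5).
    The inverse of 2 mod 5 is 3 (since 2·3 = 6 = 1·5 + 1), so t ≡ 3·3 = 9 ≡ 4 (mod 5).
    Then x = 4 + 12·4 = 52, valid modulo lcm(12, 5) = 60: x ≡ 52 (mod 60).
Verify: 52 mod 3 = 1 ✓, 52 mod 4 = 0 ✓, 52 mod 5 = 2 ✓.

x ≡ 52 (mod 60).


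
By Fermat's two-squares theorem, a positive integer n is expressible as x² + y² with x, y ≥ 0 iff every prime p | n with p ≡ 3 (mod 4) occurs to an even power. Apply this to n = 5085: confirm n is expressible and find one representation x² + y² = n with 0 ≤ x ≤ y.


Step 1: Factor n = 5085 = 3^2 · 5 · 113.
Step 2: Check the mod-4 condition on each prime factor: 3 ≡ 3 (mod 4), exponent 2 (must be even); 5 ≡ 1 (mod 4), exponent 1; 113 ≡ 1 (mod 4), exponent 1.
All primes ≡ 3 (mod 4) appear to even exponent (or don't appear), so by the two-squares theorem n IS expressible as a sum of two squares.
Step 3: Build a representation. Group n = k² · m with k = 3 and m = 5 · 113 = 565 (a product of primes ≡ 1 (mod 4)); a representation of m scales to one of n via (k·x)² + (k·y)² = k²(x² + y²). Each prime p ≡ 1 (mod 4) is itself a sum of two squares; find a² by testing p − a² for a perfect square:
  5: 5 − 1² = 4 = 2² ⇒ 5 = 1² + 2².
  113: 113 − 1² = 112, 113 − 2² = 109, 113 − 3² = 104, 113 − 4² = 97, 113 − 5² = 88, 113 − 6² = 77, 113 − 7² = 64 = 8² ⇒ 113 = 7² + 8².
  Combine using the Brahmagupta–Fibonacci identity (a² + b²)(c² + d²) = (ac − bd)² + (ad + bc)² = (ac + bd)² + (ad − bc)²:
  5 · 113 = 565: from (1² + 2²)(7² + 8²), take (1·7 − 2·8, 1·8 + 2·7) = (7 − 16, 8 + 14) = (-9, 22); dropping signs (only squares matter) gives (9, 22); check 9² + 22² = 81 + 484 = 565 ✓.
  Scale by k = 3: (3·9, 3·22) = (27, 66).
Step 4: Order so x ≤ y and verify: 27² + 66² = 729 + 4356 = 5085 = n. ✓

n = 5085 = 27² + 66² (one valid representation with x ≤ y).


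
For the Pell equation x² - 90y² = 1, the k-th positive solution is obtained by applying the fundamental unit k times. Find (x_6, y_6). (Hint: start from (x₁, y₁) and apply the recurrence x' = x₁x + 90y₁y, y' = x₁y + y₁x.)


Step 1: Find the fundamental solution (x₁, y₁) of x² - 90y² = 1.
  Expand √90 as a continued fraction. a₀ = ⌊√90⌋ = 9; iterate m_{k+1} = d_k·a_k − m_k, d_{k+1} = (90 − m_{k+1}²)/d_k, a_{k+1} = ⌊(a₀ + m_{k+1})/d_{k+1}⌋ (starting m₀ = 0, d₀ = 1), with convergents p_k = a_k·p_{k-1} + p_{k-2}, q_k = a_k·q_{k-1} + q_{k-2} (p₋₁ = 1, q₋₁ = 0):
  k = 0: a₀ = 9; p₀/q₀ = 9/1; p₀² − 90·q₀² = 81 − 90 = -9.
  k = 1: m = 9, d = 9, a = ⌊(9 + 9)/9⌋ = 2; p/q = (2·9 + 1)/(2·1 + 0) = 19/2; p² − 90·q² = 361 − 360 = 1.
  The first convergent with p² − 90·q² = 1 gives the fundamental solution (x₁, y₁) = (19, 2).
Step 2: Apply the recurrence (x_{n+1}, y_{n+1}) = (x₁x_n + 90y₁y_n, x₁y_n + y₁x_n) repeatedly.
  From (x_1, y_1) = (19, 2): x_2 = 19·19 + 90·2·2 = 721; y_2 = 19·2 + 2·19 = 76.
  From (x_2, y_2) = (721, 76): x_3 = 19·721 + 90·2·76 = 27379; y_3 = 19·76 + 2·721 = 2886.
  From (x_3, y_3) = (27379, 2886): x_4 = 19·27379 + 90·2·2886 = 1039681; y_4 = 19·2886 + 2·27379 = 109592.
  From (x_4, y_4) = (1039681, 109592): x_5 = 19·1039681 + 90·2·109592 = 39480499; y_5 = 19·109592 + 2·1039681 = 4161610.
  From (x_5, y_5) = (39480499, 4161610): x_6 = 19·39480499 + 90·2·4161610 = 1499219281; y_6 = 19·4161610 + 2·39480499 = 158031588.
Step 3: Verify x_6² - 90·y_6² = 2247658452522156961 - 2247658452522156960 = 1 (should be 1). ✓

(x_1, y_1) = (19, 2); (x_6, y_6) = (1499219281, 158031588).


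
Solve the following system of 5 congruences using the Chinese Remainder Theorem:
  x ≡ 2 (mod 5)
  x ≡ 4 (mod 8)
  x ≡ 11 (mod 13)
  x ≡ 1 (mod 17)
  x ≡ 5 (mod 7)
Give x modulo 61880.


Product of moduli M = 5 · 8 · 13 · 17 · 7 = 61880.
Merge one congruence at a time:
  Start: x ≡ 2 (mod 5).
  Combine with x ≡ 4 (mod 8); new modulus lcm = 40.
    Write x = 2 + 5·t and substitute into x ≡ 4 (mod 8): 5·t ≡ 4 − 2 = 2 (mod 8).
    The inverse of 5 mod 8 is 5 (since 5·5 = 25 = 3·8 + 1), so t ≡ 5·2 = 10 ≡ 2 (mod 8).
    Then x = 2 + 5·2 = 12, valid modulo lcm(5, 8) = 40: x ≡ 12 (mod 40).
  Combine with x ≡ 11 (mod 13); new modulus lcm = 520.
    Write x = 12 + 40·t and substitute into x ≡ 11 (mod 13): 40·t ≡ 11 − 12 = -1 (mod 13).
    Reduce coefficients mod 13: 1·t ≡ 12 (mod 13).
    So t ≡ 12 (mod 13).
    Then x = 12 + 40·12 = 492, valid modulo lcm(40, 13) = 520: x ≡ 492 (mod 520).
  Combine with x ≡ 1 (mod 17); new modulus lcm = 8840.
    Write x = 492 + 520·t and substitute into x ≡ 1 (mod 17): 520·t ≡ 1 − 492 = -491 (mod 17).
    Reduce coefficients mod 17: 10·t ≡ 2 (mod 17).
    The inverse of 10 mod 17 is 12 (since 10·12 = 120 = 7·17 + 1), so t ≡ 12·2 = 24 ≡ 7 (mod 17).
    Then x = 492 + 520·7 = 4132, valid modulo lcm(520, 17) = 8840: x ≡ 4132 (mod 8840).
  Combine with x ≡ 5 (mod 7); new modulus lcm = 61880.
    Write x = 4132 + 8840·t and substitute into x ≡ 5 (mod 7): 8840·t ≡ 5 − 4132 = -4127 (mod 7).
    Reduce coefficients mod 7: 6·t ≡ 3 (mod 7).
    The inverse of 6 mod 7 is 6 (since 6·6 = 36 = 5·7 + 1), so t ≡ 6·3 = 18 ≡ 4 (mod 7).
    Then x = 4132 + 8840·4 = 39492, valid modulo lcm(8840, 7) = 61880: x ≡ 39492 (mod 61880).
Verify against each original: 39492 mod 5 = 2, 39492 mod 8 = 4, 39492 mod 13 = 11, 39492 mod 17 = 1, 39492 mod 7 = 5.

x ≡ 39492 (mod 61880).


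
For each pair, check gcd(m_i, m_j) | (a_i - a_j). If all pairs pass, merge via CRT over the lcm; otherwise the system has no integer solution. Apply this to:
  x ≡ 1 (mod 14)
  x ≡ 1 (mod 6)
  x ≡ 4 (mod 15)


Moduli 14, 6, 15 are not pairwise coprime, so CRT works modulo lcm(m_i) when all pairwise compatibility conditions hold.
Pairwise compatibility: gcd(m_i, m_j) must divide a_i - a_j for every pair.
Merge one congruence at a time:
  Start: x ≡ 1 (mod 14).
  Combine with x ≡ 1 (mod 6): gcd(14, 6) = 2; 1 - 1 = 0, which IS divisible by 2, so compatible.
    Write x = 1 + 14·t and substitute into x ≡ 1 (mod 6): 14·t ≡ 1 − 1 = 0 (mod 6).
    Divide the congruence (and modulus) by g = 2: 7·t ≡ 0 (mod 3).
    Reduce coefficients mod 3: 1·t ≡ 0 (mod 3).
    So t ≡ 0 (mod 3).
    Then x = 1 + 14·0 = 1, valid modulo lcm(14, 6) = 42: x ≡ 1 (mod 42).
  Combine with x ≡ 4 (mod 15): gcd(42, 15) = 3; 4 - 1 = 3, which IS divisible by 3, so compatible.
    Write x = 1 + 42·t and substitute into x ≡ 4 (mod 15): 42·t ≡ 4 − 1 = 3 (mod 15).
    Divide the congruence (and modulus) by g = 3: 14·t ≡ 1 (mod 5).
    Reduce coefficients mod 5: 4·t ≡ 1 (mod 5).
    The inverse of 4 mod 5 is 4 (since 4·4 = 16 = 3·5 + 1), so t ≡ 4·1 = 4 ≡ 4 (mod 5).
    Then x = 1 + 42·4 = 169, valid modulo lcm(42, 15) = 210: x ≡ 169 (mod 210).
Verify: 169 mod 14 = 1, 169 mod 6 = 1, 169 mod 15 = 4.

x ≡ 169 (mod 210).


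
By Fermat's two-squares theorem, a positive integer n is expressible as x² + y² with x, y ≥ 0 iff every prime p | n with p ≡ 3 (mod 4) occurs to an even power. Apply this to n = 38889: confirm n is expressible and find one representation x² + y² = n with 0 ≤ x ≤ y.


Step 1: Factor n = 38889 = 3^2 · 29 · 149.
Step 2: Check the mod-4 condition on each prime factor: 3 ≡ 3 (mod 4), exponent 2 (must be even); 29 ≡ 1 (mod 4), exponent 1; 149 ≡ 1 (mod 4), exponent 1.
All primes ≡ 3 (mod 4) appear to even exponent (or don't appear), so by the two-squares theorem n IS expressible as a sum of two squares.
Step 3: Build a representation. Group n = k² · m with k = 3 and m = 29 · 149 = 4321 (a product of primes ≡ 1 (mod 4)); a representation of m scales to one of n via (k·x)² + (k·y)² = k²(x² + y²). Each prime p ≡ 1 (mod 4) is itself a sum of two squares; find a² by testing p − a² for a perfect square:
  29: 29 − 1² = 28, 29 − 2² = 25 = 5² ⇒ 29 = 2² + 5².
  149: 149 − 1² = 148, 149 − 2² = 145, 149 − 3² = 140, 149 − 4² = 133, 149 − 5² = 124, 149 − 6² = 113, 149 − 7² = 100 = 10² ⇒ 149 = 7² + 10².
  Combine using the Brahmagupta–Fibonacci identity (a² + b²)(c² + d²) = (ac − bd)² + (ad + bc)² = (ac + bd)² + (ad − bc)²:
  29 · 149 = 4321: from (2² + 5²)(7² + 10²), take (2·7 − 5·10, 2·10 + 5·7) = (14 − 50, 20 + 35) = (-36, 55); dropping signs (only squares matter) gives (36, 55); check 36² + 55² = 1296 + 3025 = 4321 ✓.
  Scale by k = 3: (3·36, 3·55) = (108, 165).
Step 4: Order so x ≤ y and verify: 108² + 165² = 11664 + 27225 = 38889 = n. ✓

n = 38889 = 108² + 165² (one valid representation with x ≤ y).
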